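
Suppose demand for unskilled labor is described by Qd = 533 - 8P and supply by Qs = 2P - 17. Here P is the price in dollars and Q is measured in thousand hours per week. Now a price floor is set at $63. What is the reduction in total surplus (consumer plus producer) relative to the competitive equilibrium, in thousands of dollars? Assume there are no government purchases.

1280

Without the control the market clears where 533 - 8P = 2P - 17, i.e. P* = 55 and Q* = 93.
Because the floor (63) lies above the market-clearing price, it is binding.
At P = 63: Qd = 533 - 8·63 = 29 and Qs = 2·63 - 17 = 109.
Quantity traded falls to 29. At Q = 29 the demand price is (533 - 29)/8 = 63 and the supply price is (17 + 29)/2 = 23.
Deadweight loss = ½ · (63 - 23) · (93 - 29) = ½ · 40 · 64 = 1280.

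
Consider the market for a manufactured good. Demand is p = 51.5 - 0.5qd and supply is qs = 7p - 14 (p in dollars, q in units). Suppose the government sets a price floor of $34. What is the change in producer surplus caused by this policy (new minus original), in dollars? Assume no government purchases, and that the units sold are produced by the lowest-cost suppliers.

609

Rearranging demand gives qd = 103 - 2p. Equilibrium: 103 - 2p = 7p - 14, so 117 = 9p and p* = 13, q* = 77.
The floor of 34 is above the equilibrium price 13, so it binds.
At p = 34: qd = 103 - 2·34 = 35 and qs = 7·34 - 14 = 224.
Producer surplus without the control is ½ · (13 - 2) · 77 = 423.5.
With the floor, 35 units are sold at 34. The supply price at q = 35 is 7, so PS = ½ · [(34 - 2) + (34 - 7)] · 35 = 1032.5.
Change in producer surplus = 1032.5 - 423.5 = 609.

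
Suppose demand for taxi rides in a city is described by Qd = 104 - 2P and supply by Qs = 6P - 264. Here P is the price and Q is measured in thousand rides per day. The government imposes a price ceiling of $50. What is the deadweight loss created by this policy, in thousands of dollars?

0

Without the control the market clears where 104 - 2P = 6P - 264, i.e. P* = 46 and Q* = 12.
Since 50 is above P* = 46, the ceiling does not bind and the free-market outcome prevails.
Since the control does not bind, no trades are prevented and deadweight loss is zero.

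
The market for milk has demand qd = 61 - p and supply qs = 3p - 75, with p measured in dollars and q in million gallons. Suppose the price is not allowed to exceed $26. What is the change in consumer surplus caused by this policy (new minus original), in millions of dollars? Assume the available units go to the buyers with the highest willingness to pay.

Without the control the market clears where 61 - p = 3p - 75, i.e. p* = 34 and q* = 27.
Because the ceiling (26) lies below the market-clearing price, it is binding.
At p = 26: qd = 61 - 26 = 35 and qs = 3·26 - 75 = 3.
Consumer surplus without the control is ½ · (61 - 34) · 27 = 364.5.
With the ceiling, 3 units are sold at 26 (assume they go to the highest-value buyers). The demand price at q = 3 is 58, so CS = ½ · [(61 - 26) + (58 - 26)] · 3 = 100.5.
Change in consumer surplus = 100.5 - 364.5 = -264.

-264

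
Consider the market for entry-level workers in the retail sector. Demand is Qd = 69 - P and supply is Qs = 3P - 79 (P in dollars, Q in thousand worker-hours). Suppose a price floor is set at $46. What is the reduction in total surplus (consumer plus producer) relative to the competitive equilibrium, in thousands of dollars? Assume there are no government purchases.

54

In a free market, 69 - P = 3P - 79 gives the equilibrium P* = 37, Q* = 32.
The floor of 46 is above the equilibrium price 37, so it binds.
At P = 46: Qd = 69 - 46 = 23 and Qs = 3·46 - 79 = 59.
Quantity traded falls to 23. At Q = 23 the demand price is 69 - 23 = 46 and the supply price is (79 + 23)/3 = 34.
Deadweight loss = ½ · (46 - 34) · (32 - 23) = ½ · 12 · 9 = 54.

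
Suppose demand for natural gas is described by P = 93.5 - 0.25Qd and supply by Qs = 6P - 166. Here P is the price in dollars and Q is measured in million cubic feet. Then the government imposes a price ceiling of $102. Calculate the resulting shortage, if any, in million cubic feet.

0

Rearranging demand gives Qd = 374 - 4P. Equilibrium: 374 - 4P = 6P - 166, so 540 = 10P and P* = 54, Q* = 158.
Since 102 is above P* = 54, the ceiling does not bind and the free-market outcome prevails.
Since the control does not bind, there is no shortage.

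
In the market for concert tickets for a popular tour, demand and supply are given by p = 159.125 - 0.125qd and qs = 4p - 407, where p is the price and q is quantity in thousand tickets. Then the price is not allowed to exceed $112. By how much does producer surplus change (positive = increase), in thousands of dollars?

Rearranging demand gives qd = 1273 - 8p. In a free market, 1273 - 8p = 4p - 407 gives the equilibrium p* = 140, q* = 153.
The ceiling of 112 is below the equilibrium price 140, so it binds.
At p = 112: qd = 1273 - 8·112 = 377 and qs = 4·112 - 407 = 41.
Producer surplus without the control is ½ · (140 - 101.75) · 153 = 2926.125.
With the ceiling, producers sell 41 units at 112, so PS = ½ · (112 - 101.75) · 41 = 210.125.
Change in producer surplus = 210.125 - 2926.125 = -2716.

-2716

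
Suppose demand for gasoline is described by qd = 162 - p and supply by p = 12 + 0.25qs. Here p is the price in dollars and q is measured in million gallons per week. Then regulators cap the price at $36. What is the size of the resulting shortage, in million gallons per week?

Rearranging supply gives qs = 4p - 48. Equilibrium: 162 - p = 4p - 48, so 210 = 5p and p* = 42, q* = 120.
Since 36 < 42, the ceiling is binding.
At p = 36: qd = 162 - 36 = 126 and qs = 4·36 - 48 = 96.
Shortage = qd - qs = 126 - 96 = 30.

30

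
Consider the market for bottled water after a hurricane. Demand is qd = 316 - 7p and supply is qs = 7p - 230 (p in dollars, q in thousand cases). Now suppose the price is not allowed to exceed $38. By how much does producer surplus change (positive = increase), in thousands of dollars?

Setting quantity demanded equal to quantity supplied, 316 - 7p = 7p - 230, gives p* = 39 and q* = 43.
Since 38 < 39, the ceiling is binding.
At p = 38: qd = 316 - 7·38 = 50 and qs = 7·38 - 230 = 36.
Producer surplus without the control is ½ · (39 - 230/7) · 43 = 1849/14.
With the ceiling, producers sell 36 units at 38, so PS = ½ · (38 - 230/7) · 36 = 648/7.
Change in producer surplus = 648/7 - 1849/14 = -39.5.

-39.5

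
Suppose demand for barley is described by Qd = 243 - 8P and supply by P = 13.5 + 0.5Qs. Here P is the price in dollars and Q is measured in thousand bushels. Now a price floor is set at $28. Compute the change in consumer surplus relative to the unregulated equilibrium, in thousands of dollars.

Rearranging supply gives Qs = 2P - 27. Equilibrium: 243 - 8P = 2P - 27, so 270 = 10P and P* = 27, Q* = 27.
Because the floor (28) lies above the market-clearing price, it is binding.
At P = 28: Qd = 243 - 8·28 = 19 and Qs = 2·28 - 27 = 29.
Consumer surplus without the control is ½ · (30.375 - 27) · 27 = 45.5625.
With the floor, consumers buy 19 units at 28, so CS = ½ · (30.375 - 28) · 19 = 22.5625.
Change in consumer surplus = 22.5625 - 45.5625 = -23.

-23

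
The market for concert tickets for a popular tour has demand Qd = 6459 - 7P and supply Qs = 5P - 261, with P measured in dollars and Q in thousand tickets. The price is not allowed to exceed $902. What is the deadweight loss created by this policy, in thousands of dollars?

0

In a free market, 6459 - 7P = 5P - 261 gives the equilibrium P* = 560, Q* = 2539.
Since 902 is above P* = 560, the ceiling does not bind and the free-market outcome prevails.
Since the control does not bind, no trades are prevented and deadweight loss is zero.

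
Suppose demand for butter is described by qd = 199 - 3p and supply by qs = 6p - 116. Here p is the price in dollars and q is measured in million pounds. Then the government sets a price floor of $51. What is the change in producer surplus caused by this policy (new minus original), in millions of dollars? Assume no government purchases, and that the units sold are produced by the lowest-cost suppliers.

Without the control the market clears where 199 - 3p = 6p - 116, i.e. p* = 35 and q* = 94.
The floor of 51 is above the equilibrium price 35, so it binds.
At p = 51: qd = 199 - 3·51 = 46 and qs = 6·51 - 116 = 190.
Producer surplus without the control is ½ · (35 - 58/3) · 94 = 2209/3.
With the floor, 46 units are sold at 51. The supply price at q = 46 is 27, so PS = ½ · [(51 - 58/3) + (51 - 27)] · 46 = 3841/3.
Change in producer surplus = 3841/3 - 2209/3 = 544.

544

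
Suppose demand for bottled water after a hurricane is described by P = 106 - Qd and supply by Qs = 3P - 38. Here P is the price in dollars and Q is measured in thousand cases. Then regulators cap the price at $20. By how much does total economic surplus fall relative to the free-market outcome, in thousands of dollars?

Rearranging demand gives Qd = 106 - P. Equilibrium: 106 - P = 3P - 38, so 144 = 4P and P* = 36, Q* = 70.
The ceiling of 20 is below the equilibrium price 36, so it binds.
At P = 20: Qd = 106 - 20 = 86 and Qs = 3·20 - 38 = 22.
Quantity traded falls to 22. At Q = 22 the demand price is 106 - 22 = 84 and the supply price is (38 + 22)/3 = 20.
Deadweight loss = ½ · (84 - 20) · (70 - 22) = ½ · 64 · 48 = 1536.

1536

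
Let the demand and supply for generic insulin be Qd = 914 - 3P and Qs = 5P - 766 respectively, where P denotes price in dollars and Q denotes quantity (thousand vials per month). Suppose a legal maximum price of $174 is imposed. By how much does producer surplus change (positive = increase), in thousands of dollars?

-6984

In a free market, 914 - 3P = 5P - 766 gives the equilibrium P* = 210, Q* = 284.
Since 174 < 210, the ceiling is binding.
At P = 174: Qd = 914 - 3·174 = 392 and Qs = 5·174 - 766 = 104.
Producer surplus without the control is ½ · (210 - 153.2) · 284 = 8065.6.
With the ceiling, producers sell 104 units at 174, so PS = ½ · (174 - 153.2) · 104 = 1081.6.
Change in producer surplus = 1081.6 - 8065.6 = -6984.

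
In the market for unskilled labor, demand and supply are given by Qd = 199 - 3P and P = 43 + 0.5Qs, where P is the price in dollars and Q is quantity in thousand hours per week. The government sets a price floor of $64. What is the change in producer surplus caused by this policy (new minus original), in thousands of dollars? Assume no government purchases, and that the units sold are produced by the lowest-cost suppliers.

-61.25

Rearranging supply gives Qs = 2P - 86. Equilibrium: 199 - 3P = 2P - 86, so 285 = 5P and P* = 57, Q* = 28.
Because the floor (64) lies above the market-clearing price, it is binding.
At P = 64: Qd = 199 - 3·64 = 7 and Qs = 2·64 - 86 = 42.
Producer surplus without the control is ½ · (57 - 43) · 28 = 196.
With the floor, 7 units are sold at 64. The supply price at Q = 7 is 46.5, so PS = ½ · [(64 - 43) + (64 - 46.5)] · 7 = 134.75.
Change in producer surplus = 134.75 - 196 = -61.25.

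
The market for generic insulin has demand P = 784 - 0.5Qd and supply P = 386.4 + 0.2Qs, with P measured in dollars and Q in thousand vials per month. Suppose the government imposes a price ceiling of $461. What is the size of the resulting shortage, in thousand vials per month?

Rearranging demand gives Qd = 1568 - 2P; rearranging supply gives Qs = 5P - 1932. Setting quantity demanded equal to quantity supplied, 1568 - 2P = 5P - 1932, gives P* = 500 and Q* = 568.
Because the ceiling (461) lies below the market-clearing price, it is binding.
At P = 461: Qd = 1568 - 2·461 = 646 and Qs = 5·461 - 1932 = 373.
Shortage = Qd - Qs = 646 - 373 = 273.

273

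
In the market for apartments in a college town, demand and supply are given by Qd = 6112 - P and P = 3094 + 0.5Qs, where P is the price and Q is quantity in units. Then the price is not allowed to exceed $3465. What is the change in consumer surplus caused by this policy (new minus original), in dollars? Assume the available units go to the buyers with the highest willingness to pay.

-335280

Rearranging supply gives Qs = 2P - 6188. Setting quantity demanded equal to quantity supplied, 6112 - P = 2P - 6188, gives P* = 4100 and Q* = 2012.
Since 3465 < 4100, the ceiling is binding.
At P = 3465: Qd = 6112 - 3465 = 2647 and Qs = 2·3465 - 6188 = 742.
Consumer surplus without the control is ½ · (6112 - 4100) · 2012 = 2024072.
With the ceiling, 742 units are sold at 3465 (assume they go to the highest-value buyers). The demand price at Q = 742 is 5370, so CS = ½ · [(6112 - 3465) + (5370 - 3465)] · 742 = 1688792.
Change in consumer surplus = 1688792 - 2024072 = -335280.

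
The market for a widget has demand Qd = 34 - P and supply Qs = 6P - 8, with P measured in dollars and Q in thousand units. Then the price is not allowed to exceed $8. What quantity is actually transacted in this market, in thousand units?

28

In a free market, 34 - P = 6P - 8 gives the equilibrium P* = 6, Q* = 28.
Since 8 is above P* = 6, the ceiling does not bind and the free-market outcome prevails.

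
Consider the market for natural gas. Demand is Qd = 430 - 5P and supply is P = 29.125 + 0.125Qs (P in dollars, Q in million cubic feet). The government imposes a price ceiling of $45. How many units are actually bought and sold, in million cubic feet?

Rearranging supply gives Qs = 8P - 233. Without the control the market clears where 430 - 5P = 8P - 233, i.e. P* = 51 and Q* = 175.
Since 45 < 51, the ceiling is binding.
At P = 45: Qd = 430 - 5·45 = 205 and Qs = 8·45 - 233 = 127.
The quantity actually transacted is the short side, supply: 127.

127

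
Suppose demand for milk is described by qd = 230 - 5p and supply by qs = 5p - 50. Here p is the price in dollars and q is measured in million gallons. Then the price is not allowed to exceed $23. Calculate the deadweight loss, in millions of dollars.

125

Setting quantity demanded equal to quantity supplied, 230 - 5p = 5p - 50, gives p* = 28 and q* = 90.
Since 23 < 28, the ceiling is binding.
At p = 23: qd = 230 - 5·23 = 115 and qs = 5·23 - 50 = 65.
Quantity traded falls to 65. At q = 65 the demand price is (230 - 65)/5 = 33 and the supply price is (50 + 65)/5 = 23.
Deadweight loss = ½ · (33 - 23) · (90 - 65) = ½ · 10 · 25 = 125.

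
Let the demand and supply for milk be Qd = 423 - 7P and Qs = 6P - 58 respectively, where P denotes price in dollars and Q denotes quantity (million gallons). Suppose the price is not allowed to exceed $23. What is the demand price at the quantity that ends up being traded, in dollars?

Without the control the market clears where 423 - 7P = 6P - 58, i.e. P* = 37 and Q* = 164.
Because the ceiling (23) lies below the market-clearing price, it is binding.
At P = 23: Qd = 423 - 7·23 = 262 and Qs = 6·23 - 58 = 80.
Only 80 units reach the market. On the demand curve, the marginal buyer's willingness to pay at Q = 80 is (423 - 80)/7 = 49.

49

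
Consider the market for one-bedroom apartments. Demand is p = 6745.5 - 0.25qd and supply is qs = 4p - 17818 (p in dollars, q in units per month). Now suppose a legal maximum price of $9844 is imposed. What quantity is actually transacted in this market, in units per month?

Rearranging demand gives qd = 26982 - 4p. Setting quantity demanded equal to quantity supplied, 26982 - 4p = 4p - 17818, gives p* = 5600 and q* = 4582.
The ceiling of 9844 is above the equilibrium price 5600, so it is not binding; the market clears at p* = 5600, q* = 4582.

4582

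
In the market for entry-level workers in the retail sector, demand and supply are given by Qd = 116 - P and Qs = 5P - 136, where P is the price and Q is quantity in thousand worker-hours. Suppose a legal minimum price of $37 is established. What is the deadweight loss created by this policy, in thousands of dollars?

Without the control the market clears where 116 - P = 5P - 136, i.e. P* = 42 and Q* = 74.
Since 37 is below P* = 42, the floor does not bind and the free-market outcome prevails.
Since the control does not bind, no trades are prevented and deadweight loss is zero.

0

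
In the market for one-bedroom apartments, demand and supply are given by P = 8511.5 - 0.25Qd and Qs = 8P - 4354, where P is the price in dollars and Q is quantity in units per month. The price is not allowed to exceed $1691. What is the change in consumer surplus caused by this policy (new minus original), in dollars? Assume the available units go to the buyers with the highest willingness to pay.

Rearranging demand gives Qd = 34046 - 4P. Equilibrium: 34046 - 4P = 8P - 4354, so 38400 = 12P and P* = 3200, Q* = 21246.
Since 1691 < 3200, the ceiling is binding.
At P = 1691: Qd = 34046 - 4·1691 = 27282 and Qs = 8·1691 - 4354 = 9174.
Consumer surplus without the control is ½ · (8511.5 - 3200) · 21246 = 56424064.5.
With the ceiling, 9174 units are sold at 1691 (assume they go to the highest-value buyers). The demand price at Q = 9174 is 6218, so CS = ½ · [(8511.5 - 1691) + (6218 - 1691)] · 9174 = 52050982.5.
Change in consumer surplus = 52050982.5 - 56424064.5 = -4373082.

-4373082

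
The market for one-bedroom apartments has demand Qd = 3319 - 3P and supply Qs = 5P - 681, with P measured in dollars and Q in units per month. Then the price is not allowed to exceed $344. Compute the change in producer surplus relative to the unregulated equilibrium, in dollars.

Setting quantity demanded equal to quantity supplied, 3319 - 3P = 5P - 681, gives P* = 500 and Q* = 1819.
Since 344 < 500, the ceiling is binding.
At P = 344: Qd = 3319 - 3·344 = 2287 and Qs = 5·344 - 681 = 1039.
Producer surplus without the control is ½ · (500 - 136.2) · 1819 = 330876.1.
With the ceiling, producers sell 1039 units at 344, so PS = ½ · (344 - 136.2) · 1039 = 107952.1.
Change in producer surplus = 107952.1 - 330876.1 = -222924.

-222924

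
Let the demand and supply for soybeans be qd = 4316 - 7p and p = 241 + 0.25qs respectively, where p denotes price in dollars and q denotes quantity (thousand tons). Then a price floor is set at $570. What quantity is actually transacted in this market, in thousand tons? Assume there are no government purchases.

326

Rearranging supply gives qs = 4p - 964. In a free market, 4316 - 7p = 4p - 964 gives the equilibrium p* = 480, q* = 956.
The floor of 570 is above the equilibrium price 480, so it binds.
At p = 570: qd = 4316 - 7·570 = 326 and qs = 4·570 - 964 = 1316.
The quantity actually transacted is the short side, demand: 326.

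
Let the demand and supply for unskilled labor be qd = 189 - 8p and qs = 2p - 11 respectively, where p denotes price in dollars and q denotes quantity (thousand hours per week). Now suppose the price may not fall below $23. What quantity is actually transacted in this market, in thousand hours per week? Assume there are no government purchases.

Setting quantity demanded equal to quantity supplied, 189 - 8p = 2p - 11, gives p* = 20 and q* = 29.
Because the floor (23) lies above the market-clearing price, it is binding.
At p = 23: qd = 189 - 8·23 = 5 and qs = 2·23 - 11 = 35.
The quantity actually transacted is the short side, demand: 5.

5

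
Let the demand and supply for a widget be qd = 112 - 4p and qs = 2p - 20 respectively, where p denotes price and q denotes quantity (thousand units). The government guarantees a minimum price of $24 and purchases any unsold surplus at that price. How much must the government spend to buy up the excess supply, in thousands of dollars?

In a free market, 112 - 4p = 2p - 20 gives the equilibrium p* = 22, q* = 24.
Because the floor (24) lies above the market-clearing price, it is binding.
At p = 24: qd = 112 - 4·24 = 16 and qs = 2·24 - 20 = 28.
Surplus = qs - qd = 12.
Government expenditure = surplus × support price = 12 × 24 = 288.

288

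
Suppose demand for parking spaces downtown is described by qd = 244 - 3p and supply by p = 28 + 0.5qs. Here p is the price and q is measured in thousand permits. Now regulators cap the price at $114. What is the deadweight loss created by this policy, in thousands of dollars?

0

Rearranging supply gives qs = 2p - 56. In a free market, 244 - 3p = 2p - 56 gives the equilibrium p* = 60, q* = 64.
Since 114 is above p* = 60, the ceiling does not bind and the free-market outcome prevails.
Since the control does not bind, no trades are prevented and deadweight loss is zero.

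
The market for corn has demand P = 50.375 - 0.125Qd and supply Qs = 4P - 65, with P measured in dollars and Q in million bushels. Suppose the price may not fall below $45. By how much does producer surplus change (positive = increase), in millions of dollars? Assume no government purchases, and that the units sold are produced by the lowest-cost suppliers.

Rearranging demand gives Qd = 403 - 8P. Without the control the market clears where 403 - 8P = 4P - 65, i.e. P* = 39 and Q* = 91.
Since 45 > 39, the floor is binding.
At P = 45: Qd = 403 - 8·45 = 43 and Qs = 4·45 - 65 = 115.
Producer surplus without the control is ½ · (39 - 16.25) · 91 = 1035.125.
With the floor, 43 units are sold at 45. The supply price at Q = 43 is 27, so PS = ½ · [(45 - 16.25) + (45 - 27)] · 43 = 1005.125.
Change in producer surplus = 1005.125 - 1035.125 = -30.

-30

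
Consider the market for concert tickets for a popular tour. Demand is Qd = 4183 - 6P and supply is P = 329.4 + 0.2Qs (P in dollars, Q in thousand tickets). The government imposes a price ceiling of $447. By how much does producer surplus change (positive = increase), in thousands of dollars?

-66026.5

Rearranging supply gives Qs = 5P - 1647. Without the control the market clears where 4183 - 6P = 5P - 1647, i.e. P* = 530 and Q* = 1003.
The ceiling of 447 is below the equilibrium price 530, so it binds.
At P = 447: Qd = 4183 - 6·447 = 1501 and Qs = 5·447 - 1647 = 588.
Producer surplus without the control is ½ · (530 - 329.4) · 1003 = 100600.9.
With the ceiling, producers sell 588 units at 447, so PS = ½ · (447 - 329.4) · 588 = 34574.4.
Change in producer surplus = 34574.4 - 100600.9 = -66026.5.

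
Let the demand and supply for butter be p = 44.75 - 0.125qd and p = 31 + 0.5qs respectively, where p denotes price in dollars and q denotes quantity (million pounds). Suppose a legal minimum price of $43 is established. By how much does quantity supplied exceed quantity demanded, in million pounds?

10

Rearranging demand gives qd = 358 - 8p; rearranging supply gives qs = 2p - 62. Setting quantity demanded equal to quantity supplied, 358 - 8p = 2p - 62, gives p* = 42 and q* = 22.
Because the floor (43) lies above the market-clearing price, it is binding.
At p = 43: qd = 358 - 8·43 = 14 and qs = 2·43 - 62 = 24.
Surplus = qs - qd = 24 - 14 = 10.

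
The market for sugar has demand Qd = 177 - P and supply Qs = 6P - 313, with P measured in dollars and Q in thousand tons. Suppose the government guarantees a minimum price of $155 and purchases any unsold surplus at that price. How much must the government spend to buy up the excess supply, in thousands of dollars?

In a free market, 177 - P = 6P - 313 gives the equilibrium P* = 70, Q* = 107.
Since 155 > 70, the floor is binding.
At P = 155: Qd = 177 - 155 = 22 and Qs = 6·155 - 313 = 617.
Surplus = Qs - Qd = 595.
Government expenditure = surplus × support price = 595 × 155 = 92225.

92225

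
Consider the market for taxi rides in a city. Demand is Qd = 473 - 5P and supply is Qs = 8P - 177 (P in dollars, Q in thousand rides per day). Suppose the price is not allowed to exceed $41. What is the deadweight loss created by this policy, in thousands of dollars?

In a free market, 473 - 5P = 8P - 177 gives the equilibrium P* = 50, Q* = 223.
The ceiling of 41 is below the equilibrium price 50, so it binds.
At P = 41: Qd = 473 - 5·41 = 268 and Qs = 8·41 - 177 = 151.
Quantity traded falls to 151. At Q = 151 the demand price is (473 - 151)/5 = 64.4 and the supply price is (177 + 151)/8 = 41.
Deadweight loss = ½ · (64.4 - 41) · (223 - 151) = ½ · 23.4 · 72 = 842.4.

842.4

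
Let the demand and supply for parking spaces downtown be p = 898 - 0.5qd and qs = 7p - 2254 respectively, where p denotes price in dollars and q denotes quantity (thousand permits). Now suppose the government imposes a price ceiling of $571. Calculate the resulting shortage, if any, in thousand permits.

0

Rearranging demand gives qd = 1796 - 2p. Setting quantity demanded equal to quantity supplied, 1796 - 2p = 7p - 2254, gives p* = 450 and q* = 896.
Since 571 is above p* = 450, the ceiling does not bind and the free-market outcome prevails.
Since the control does not bind, there is no shortage.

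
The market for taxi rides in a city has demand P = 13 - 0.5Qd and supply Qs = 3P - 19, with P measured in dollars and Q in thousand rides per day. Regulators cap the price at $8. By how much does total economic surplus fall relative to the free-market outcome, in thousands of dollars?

Rearranging demand gives Qd = 26 - 2P. Without the control the market clears where 26 - 2P = 3P - 19, i.e. P* = 9 and Q* = 8.
Because the ceiling (8) lies below the market-clearing price, it is binding.
At P = 8: Qd = 26 - 2·8 = 10 and Qs = 3·8 - 19 = 5.
Quantity traded falls to 5. At Q = 5 the demand price is (26 - 5)/2 = 10.5 and the supply price is (19 + 5)/3 = 8.
Deadweight loss = ½ · (10.5 - 8) · (8 - 5) = ½ · 2.5 · 3 = 3.75.

3.75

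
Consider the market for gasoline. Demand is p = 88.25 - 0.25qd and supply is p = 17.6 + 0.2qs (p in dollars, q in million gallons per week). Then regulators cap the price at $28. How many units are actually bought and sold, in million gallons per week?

52

Rearranging demand gives qd = 353 - 4p; rearranging supply gives qs = 5p - 88. Equilibrium: 353 - 4p = 5p - 88, so 441 = 9p and p* = 49, q* = 157.
Since 28 < 49, the ceiling is binding.
At p = 28: qd = 353 - 4·28 = 241 and qs = 5·28 - 88 = 52.
The quantity actually transacted is the short side, supply: 52.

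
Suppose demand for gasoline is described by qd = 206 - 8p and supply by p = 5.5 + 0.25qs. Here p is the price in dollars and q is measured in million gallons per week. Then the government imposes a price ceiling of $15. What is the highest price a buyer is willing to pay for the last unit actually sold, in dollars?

21

Rearranging supply gives qs = 4p - 22. Without the control the market clears where 206 - 8p = 4p - 22, i.e. p* = 19 and q* = 54.
The ceiling of 15 is below the equilibrium price 19, so it binds.
At p = 15: qd = 206 - 8·15 = 86 and qs = 4·15 - 22 = 38.
Only 38 units reach the market. On the demand curve, the marginal buyer's willingness to pay at q = 38 is (206 - 38)/8 = 21.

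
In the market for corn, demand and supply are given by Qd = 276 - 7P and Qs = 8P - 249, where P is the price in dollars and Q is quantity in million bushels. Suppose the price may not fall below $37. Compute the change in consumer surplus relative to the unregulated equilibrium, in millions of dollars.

-48

Without the control the market clears where 276 - 7P = 8P - 249, i.e. P* = 35 and Q* = 31.
Since 37 > 35, the floor is binding.
At P = 37: Qd = 276 - 7·37 = 17 and Qs = 8·37 - 249 = 47.
Consumer surplus without the control is ½ · (276/7 - 35) · 31 = 961/14.
With the floor, consumers buy 17 units at 37, so CS = ½ · (276/7 - 37) · 17 = 289/14.
Change in consumer surplus = 289/14 - 961/14 = -48.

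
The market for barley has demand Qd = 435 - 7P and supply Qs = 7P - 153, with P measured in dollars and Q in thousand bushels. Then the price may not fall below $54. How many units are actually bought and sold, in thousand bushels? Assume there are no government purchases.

57

Without the control the market clears where 435 - 7P = 7P - 153, i.e. P* = 42 and Q* = 141.
The floor of 54 is above the equilibrium price 42, so it binds.
At P = 54: Qd = 435 - 7·54 = 57 and Qs = 7·54 - 153 = 225.
The quantity actually transacted is the short side, demand: 57.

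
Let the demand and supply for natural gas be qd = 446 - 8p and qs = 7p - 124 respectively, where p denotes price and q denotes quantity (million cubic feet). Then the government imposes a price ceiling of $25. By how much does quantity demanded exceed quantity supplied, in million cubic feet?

195

Equilibrium: 446 - 8p = 7p - 124, so 570 = 15p and p* = 38, q* = 142.
Since 25 < 38, the ceiling is binding.
At p = 25: qd = 446 - 8·25 = 246 and qs = 7·25 - 124 = 51.
Shortage = qd - qs = 246 - 51 = 195.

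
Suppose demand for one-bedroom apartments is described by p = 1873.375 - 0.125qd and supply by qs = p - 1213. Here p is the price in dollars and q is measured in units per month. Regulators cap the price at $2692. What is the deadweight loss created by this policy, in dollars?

Rearranging demand gives qd = 14987 - 8p. Without the control the market clears where 14987 - 8p = p - 1213, i.e. p* = 1800 and q* = 587.
The ceiling of 2692 is above the equilibrium price 1800, so it is not binding; the market clears at p* = 1800, q* = 587.
Since the control does not bind, no trades are prevented and deadweight loss is zero.

0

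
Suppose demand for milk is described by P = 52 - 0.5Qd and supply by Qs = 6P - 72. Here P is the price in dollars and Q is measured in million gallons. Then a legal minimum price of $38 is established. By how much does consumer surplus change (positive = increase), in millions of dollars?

Rearranging demand gives Qd = 104 - 2P. Without the control the market clears where 104 - 2P = 6P - 72, i.e. P* = 22 and Q* = 60.
The floor of 38 is above the equilibrium price 22, so it binds.
At P = 38: Qd = 104 - 2·38 = 28 and Qs = 6·38 - 72 = 156.
Consumer surplus without the control is ½ · (52 - 22) · 60 = 900.
With the floor, consumers buy 28 units at 38, so CS = ½ · (52 - 38) · 28 = 196.
Change in consumer surplus = 196 - 900 = -704.

-704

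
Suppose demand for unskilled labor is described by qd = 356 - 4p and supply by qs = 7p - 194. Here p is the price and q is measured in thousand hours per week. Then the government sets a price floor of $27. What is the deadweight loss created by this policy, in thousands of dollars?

0

Equilibrium: 356 - 4p = 7p - 194, so 550 = 11p and p* = 50, q* = 156.
The floor of 27 is below the equilibrium price 50, so it is not binding; the market clears at p* = 50, q* = 156.
Since the control does not bind, no trades are prevented and deadweight loss is zero.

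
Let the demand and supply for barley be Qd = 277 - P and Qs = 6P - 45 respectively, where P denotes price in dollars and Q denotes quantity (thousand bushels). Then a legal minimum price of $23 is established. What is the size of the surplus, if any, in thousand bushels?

Without the control the market clears where 277 - P = 6P - 45, i.e. P* = 46 and Q* = 231.
The floor of 23 is below the equilibrium price 46, so it is not binding; the market clears at P* = 46, Q* = 231.
Since the control does not bind, there is no surplus.

0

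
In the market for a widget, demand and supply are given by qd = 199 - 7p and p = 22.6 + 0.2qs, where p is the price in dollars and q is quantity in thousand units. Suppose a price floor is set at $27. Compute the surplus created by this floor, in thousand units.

Rearranging supply gives qs = 5p - 113. In a free market, 199 - 7p = 5p - 113 gives the equilibrium p* = 26, q* = 17.
The floor of 27 is above the equilibrium price 26, so it binds.
At p = 27: qd = 199 - 7·27 = 10 and qs = 5·27 - 113 = 22.
Surplus = qs - qd = 22 - 10 = 12.

12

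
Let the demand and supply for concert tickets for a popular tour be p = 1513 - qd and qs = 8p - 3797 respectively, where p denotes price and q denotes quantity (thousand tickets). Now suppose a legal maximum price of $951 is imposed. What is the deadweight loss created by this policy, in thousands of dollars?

0

Rearranging demand gives qd = 1513 - p. Setting quantity demanded equal to quantity supplied, 1513 - p = 8p - 3797, gives p* = 590 and q* = 923.
The ceiling of 951 is above the equilibrium price 590, so it is not binding; the market clears at p* = 590, q* = 923.
Since the control does not bind, no trades are prevented and deadweight loss is zero.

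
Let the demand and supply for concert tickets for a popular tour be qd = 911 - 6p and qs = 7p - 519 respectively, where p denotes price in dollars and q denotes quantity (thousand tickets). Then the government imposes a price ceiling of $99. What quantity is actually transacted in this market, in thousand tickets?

174

Without the control the market clears where 911 - 6p = 7p - 519, i.e. p* = 110 and q* = 251.
The ceiling of 99 is below the equilibrium price 110, so it binds.
At p = 99: qd = 911 - 6·99 = 317 and qs = 7·99 - 519 = 174.
The quantity actually transacted is the short side, supply: 174.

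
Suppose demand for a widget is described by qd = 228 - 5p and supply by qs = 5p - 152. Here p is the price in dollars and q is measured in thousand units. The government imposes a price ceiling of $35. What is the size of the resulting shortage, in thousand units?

30

Without the control the market clears where 228 - 5p = 5p - 152, i.e. p* = 38 and q* = 38.
Because the ceiling (35) lies below the market-clearing price, it is binding.
At p = 35: qd = 228 - 5·35 = 53 and qs = 5·35 - 152 = 23.
Shortage = qd - qs = 53 - 23 = 30.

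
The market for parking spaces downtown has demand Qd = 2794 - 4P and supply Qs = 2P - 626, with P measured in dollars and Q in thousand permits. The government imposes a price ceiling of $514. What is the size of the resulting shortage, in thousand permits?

336

Equilibrium: 2794 - 4P = 2P - 626, so 3420 = 6P and P* = 570, Q* = 514.
The ceiling of 514 is below the equilibrium price 570, so it binds.
At P = 514: Qd = 2794 - 4·514 = 738 and Qs = 2·514 - 626 = 402.
Shortage = Qd - Qs = 738 - 402 = 336.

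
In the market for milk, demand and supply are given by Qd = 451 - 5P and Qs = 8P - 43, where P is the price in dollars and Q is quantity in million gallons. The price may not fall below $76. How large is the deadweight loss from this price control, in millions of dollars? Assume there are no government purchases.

Without the control the market clears where 451 - 5P = 8P - 43, i.e. P* = 38 and Q* = 261.
Because the floor (76) lies above the market-clearing price, it is binding.
At P = 76: Qd = 451 - 5·76 = 71 and Qs = 8·76 - 43 = 565.
Quantity traded falls to 71. At Q = 71 the demand price is (451 - 71)/5 = 76 and the supply price is (43 + 71)/8 = 14.25.
Deadweight loss = ½ · (76 - 14.25) · (261 - 71) = ½ · 61.75 · 190 = 5866.25.

5866.25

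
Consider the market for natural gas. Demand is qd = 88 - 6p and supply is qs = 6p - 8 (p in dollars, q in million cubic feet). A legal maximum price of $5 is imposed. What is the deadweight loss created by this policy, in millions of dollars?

In a free market, 88 - 6p = 6p - 8 gives the equilibrium p* = 8, q* = 40.
The ceiling of 5 is below the equilibrium price 8, so it binds.
At p = 5: qd = 88 - 6·5 = 58 and qs = 6·5 - 8 = 22.
Quantity traded falls to 22. At q = 22 the demand price is (88 - 22)/6 = 11 and the supply price is (8 + 22)/6 = 5.
Deadweight loss = ½ · (11 - 5) · (40 - 22) = ½ · 6 · 18 = 54.

54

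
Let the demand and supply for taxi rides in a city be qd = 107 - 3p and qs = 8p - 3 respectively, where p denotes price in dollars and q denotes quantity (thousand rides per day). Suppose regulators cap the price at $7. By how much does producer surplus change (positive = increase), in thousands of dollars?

-195

Equilibrium: 107 - 3p = 8p - 3, so 110 = 11p and p* = 10, q* = 77.
Because the ceiling (7) lies below the market-clearing price, it is binding.
At p = 7: qd = 107 - 3·7 = 86 and qs = 8·7 - 3 = 53.
Producer surplus without the control is ½ · (10 - 0.375) · 77 = 370.5625.
With the ceiling, producers sell 53 units at 7, so PS = ½ · (7 - 0.375) · 53 = 175.5625.
Change in producer surplus = 175.5625 - 370.5625 = -195.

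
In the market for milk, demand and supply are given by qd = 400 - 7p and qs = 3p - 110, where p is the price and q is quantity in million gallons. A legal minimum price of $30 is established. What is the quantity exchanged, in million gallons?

43

Without the control the market clears where 400 - 7p = 3p - 110, i.e. p* = 51 and q* = 43.
Since 30 is below p* = 51, the floor does not bind and the free-market outcome prevails.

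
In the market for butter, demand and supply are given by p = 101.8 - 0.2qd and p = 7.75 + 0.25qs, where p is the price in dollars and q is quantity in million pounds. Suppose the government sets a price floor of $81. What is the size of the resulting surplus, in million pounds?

189

Rearranging demand gives qd = 509 - 5p; rearranging supply gives qs = 4p - 31. In a free market, 509 - 5p = 4p - 31 gives the equilibrium p* = 60, q* = 209.
Because the floor (81) lies above the market-clearing price, it is binding.
At p = 81: qd = 509 - 5·81 = 104 and qs = 4·81 - 31 = 293.
Surplus = qs - qd = 293 - 104 = 189.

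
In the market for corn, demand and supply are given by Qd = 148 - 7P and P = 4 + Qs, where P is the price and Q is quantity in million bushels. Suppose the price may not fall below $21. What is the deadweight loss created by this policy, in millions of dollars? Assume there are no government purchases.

Rearranging supply gives Qs = P - 4. Equilibrium: 148 - 7P = P - 4, so 152 = 8P and P* = 19, Q* = 15.
The floor of 21 is above the equilibrium price 19, so it binds.
At P = 21: Qd = 148 - 7·21 = 1 and Qs = 21 - 4 = 17.
Quantity traded falls to 1. At Q = 1 the demand price is (148 - 1)/7 = 21 and the supply price is 4 + 1 = 5.
Deadweight loss = ½ · (21 - 5) · (15 - 1) = ½ · 16 · 14 = 112.

112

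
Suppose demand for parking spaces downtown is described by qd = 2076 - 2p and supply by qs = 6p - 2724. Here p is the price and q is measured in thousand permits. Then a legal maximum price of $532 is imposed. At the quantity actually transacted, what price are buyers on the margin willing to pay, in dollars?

Without the control the market clears where 2076 - 2p = 6p - 2724, i.e. p* = 600 and q* = 876.
Since 532 < 600, the ceiling is binding.
At p = 532: qd = 2076 - 2·532 = 1012 and qs = 6·532 - 2724 = 468.
Only 468 units reach the market. On the demand curve, the marginal buyer's willingness to pay at q = 468 is (2076 - 468)/2 = 804.

804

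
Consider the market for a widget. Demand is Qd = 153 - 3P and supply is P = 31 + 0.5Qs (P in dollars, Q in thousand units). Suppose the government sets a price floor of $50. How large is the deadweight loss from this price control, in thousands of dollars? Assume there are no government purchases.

Rearranging supply gives Qs = 2P - 62. Without the control the market clears where 153 - 3P = 2P - 62, i.e. P* = 43 and Q* = 24.
Because the floor (50) lies above the market-clearing price, it is binding.
At P = 50: Qd = 153 - 3·50 = 3 and Qs = 2·50 - 62 = 38.
Quantity traded falls to 3. At Q = 3 the demand price is (153 - 3)/3 = 50 and the supply price is (62 + 3)/2 = 32.5.
Deadweight loss = ½ · (50 - 32.5) · (24 - 3) = ½ · 17.5 · 21 = 183.75.

183.75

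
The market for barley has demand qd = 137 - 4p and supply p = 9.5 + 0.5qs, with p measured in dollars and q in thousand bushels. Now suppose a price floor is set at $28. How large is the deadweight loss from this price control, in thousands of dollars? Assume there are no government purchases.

24

Rearranging supply gives qs = 2p - 19. Setting quantity demanded equal to quantity supplied, 137 - 4p = 2p - 19, gives p* = 26 and q* = 33.
The floor of 28 is above the equilibrium price 26, so it binds.
At p = 28: qd = 137 - 4·28 = 25 and qs = 2·28 - 19 = 37.
Quantity traded falls to 25. At q = 25 the demand price is (137 - 25)/4 = 28 and the supply price is (19 + 25)/2 = 22.
Deadweight loss = ½ · (28 - 22) · (33 - 25) = ½ · 6 · 8 = 24.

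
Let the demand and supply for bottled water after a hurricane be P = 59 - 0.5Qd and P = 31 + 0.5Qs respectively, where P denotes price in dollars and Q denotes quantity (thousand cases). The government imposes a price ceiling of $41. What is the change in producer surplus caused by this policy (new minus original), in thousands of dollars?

-96

Rearranging demand gives Qd = 118 - 2P; rearranging supply gives Qs = 2P - 62. Setting quantity demanded equal to quantity supplied, 118 - 2P = 2P - 62, gives P* = 45 and Q* = 28.
Since 41 < 45, the ceiling is binding.
At P = 41: Qd = 118 - 2·41 = 36 and Qs = 2·41 - 62 = 20.
Producer surplus without the control is ½ · (45 - 31) · 28 = 196.
With the ceiling, producers sell 20 units at 41, so PS = ½ · (41 - 31) · 20 = 100.
Change in producer surplus = 100 - 196 = -96.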